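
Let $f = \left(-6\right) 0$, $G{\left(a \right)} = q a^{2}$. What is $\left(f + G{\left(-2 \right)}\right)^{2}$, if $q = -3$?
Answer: $144$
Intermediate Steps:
$G{\left(a \right)} = - 3 a^{2}$
$f = 0$
$\left(f + G{\left(-2 \right)}\right)^{2} = \left(0 - 3 \left(-2\right)^{2}\right)^{2} = \left(0 - 12\right)^{2} = \left(-12\right)^{2} = 144$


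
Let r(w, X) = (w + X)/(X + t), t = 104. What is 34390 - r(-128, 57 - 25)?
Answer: 584642/17 ≈ 34391.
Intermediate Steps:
r(w, X) = (X + w)/(104 + X) (r(w, X) = (w + X)/(X + 104) = (X + w)/(104 + X))
34390 - r(-128, 57 - 25) = 34390 - ((57 - 25) - 128)/(104 + (57 - 25)) = 34390 - (32 - 128)/(104 + 32) = 34390 - (-96)/136 = 34390 - 1*(-12/17) = 34390 + 12/17 = 584642/17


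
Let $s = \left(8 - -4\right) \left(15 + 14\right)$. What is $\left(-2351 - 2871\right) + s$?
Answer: $-4874$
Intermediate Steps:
$s = 348$ ($s = \left(8 + 4\right) 29 = 12 \cdot 29 = 348$)
$\left(-2351 - 2871\right) + s = \left(-2351 - 2871\right) + 348 = -5222 + 348 = -4874$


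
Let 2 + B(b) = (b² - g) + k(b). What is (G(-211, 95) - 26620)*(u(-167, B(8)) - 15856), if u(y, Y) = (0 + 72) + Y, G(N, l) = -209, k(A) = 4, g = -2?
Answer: 421644564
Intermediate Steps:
B(b) = 4 + b² (B(b) = -2 + ((b² - 1*(-2)) + 4) = -2 + ((b² + 2) + 4) = -2 + ((2 + b²) + 4) = -2 + (6 + b²) = 4 + b²)
u(y, Y) = 72 + Y
(G(-211, 95) - 26620)*(u(-167, B(8)) - 15856) = (-209 - 26620)*((72 + (4 + 8²)) - 15856) = -26829*((72 + (4 + 64)) - 15856) = -26829*((72 + 68) - 15856) = -26829*(140 - 15856) = -26829*(-15716) = 421644564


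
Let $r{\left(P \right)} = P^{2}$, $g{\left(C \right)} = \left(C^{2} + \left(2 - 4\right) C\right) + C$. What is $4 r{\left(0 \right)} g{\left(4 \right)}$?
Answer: $0$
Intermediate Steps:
$g{\left(C \right)} = C^{2} - C$ ($g{\left(C \right)} = \left(C^{2} + \left(2 - 4\right) C\right) + C = \left(C^{2} - 2 C\right) + C = C^{2} - C$)
$4 r{\left(0 \right)} g{\left(4 \right)} = 4 \cdot 0^{2} \cdot 4 \left(-1 + 4\right) = 4 \cdot 0 \cdot 4 \cdot 3 = 0 \cdot 12 = 0$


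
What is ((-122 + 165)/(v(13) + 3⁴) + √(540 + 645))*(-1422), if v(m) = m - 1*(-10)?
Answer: -30573/52 - 1422*√1185 ≈ -49539.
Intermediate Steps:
v(m) = 10 + m (v(m) = m + 10 = 10 + m)
((-122 + 165)/(v(13) + 3⁴) + √(540 + 645))*(-1422) = ((-122 + 165)/((10 + 13) + 3⁴) + √(540 + 645))*(-1422) = (43/(23 + 81) + √1185)*(-1422) = (43/104 + √1185)*(-1422) = -30573/52 - 1422*√1185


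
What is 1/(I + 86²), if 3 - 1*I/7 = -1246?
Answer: 1/16139 ≈ 6.1962e-5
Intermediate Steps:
I = 8743 (I = 21 - 7*(-1246) = 21 + 8722 = 8743)
1/(I + 86²) = 1/(8743 + 86²) = 1/(8743 + 7396) = 1/16139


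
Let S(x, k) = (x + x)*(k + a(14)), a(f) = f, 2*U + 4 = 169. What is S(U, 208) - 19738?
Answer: 16892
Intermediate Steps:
U = 165/2 (U = -2 + (½)*169 = -2 + 169/2 = 165/2 ≈ 82.500)
S(x, k) = 2*x*(14 + k) (S(x, k) = (x + x)*(k + 14) = (2*x)*(14 + k) = 2*x*(14 + k))
S(U, 208) - 19738 = 2*(165/2)*(14 + 208) - 19738 = 2*(165/2)*222 - 19738 = 36630 - 19738 = 16892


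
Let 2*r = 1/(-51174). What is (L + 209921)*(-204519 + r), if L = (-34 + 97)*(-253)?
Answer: -2030226340465483/51174 ≈ -3.9673e+10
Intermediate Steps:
r = -1/102348 (r = (1/2)/(-51174) = (1/2)*(-1/51174) = -1/102348 ≈ -9.7706e-6)
L = -15939 (L = 63*(-253) = -15939)
(L + 209921)*(-204519 + r) = (-15939 + 209921)*(-204519 - 1/102348) = 193982*(-20932110613/102348) = -2030226340465483/51174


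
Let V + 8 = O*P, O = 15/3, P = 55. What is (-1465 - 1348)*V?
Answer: -751071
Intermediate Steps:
O = 5 (O = 15*(⅓) = 5)
V = 267 (V = -8 + 5*55 = -8 + 275 = 267)
(-1465 - 1348)*V = (-1465 - 1348)*267 = -2813*267 = -751071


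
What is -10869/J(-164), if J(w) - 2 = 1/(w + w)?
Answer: -3565032/655 ≈ -5442.8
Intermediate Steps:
J(w) = 2 + 1/(2*w) (J(w) = 2 + 1/(w + w) = 2 + 1/(2*w))
-10869/J(-164) = -10869/(2 + (1/2)/(-164)) = -10869/(2 + (1/2)*(-1/164)) = -10869/(2 - 1/328) = -10869/655/328 = -10869*328/655 = -3565032/655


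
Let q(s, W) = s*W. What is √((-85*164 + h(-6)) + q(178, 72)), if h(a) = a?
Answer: I*√1130 ≈ 33.615*I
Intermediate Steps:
q(s, W) = W*s
√((-85*164 + h(-6)) + q(178, 72)) = √((-85*164 - 6) + 72*178) = √((-13940 - 6) + 12816) = √(-13946 + 12816) = √(-1130) = I*√1130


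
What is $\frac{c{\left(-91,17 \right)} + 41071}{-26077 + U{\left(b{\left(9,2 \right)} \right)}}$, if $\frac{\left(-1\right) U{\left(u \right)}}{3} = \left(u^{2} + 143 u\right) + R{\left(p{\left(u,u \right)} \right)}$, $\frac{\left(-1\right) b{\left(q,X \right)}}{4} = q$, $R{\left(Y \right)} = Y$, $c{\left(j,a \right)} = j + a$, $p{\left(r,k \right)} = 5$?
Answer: $- \frac{40997}{14536} \approx -2.8204$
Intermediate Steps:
$c{\left(j,a \right)} = a + j$
$b{\left(q,X \right)} = - 4 q$
$U{\left(u \right)} = -15 - 429 u - 3 u^{2}$ ($U{\left(u \right)} = - 3 \left(\left(u^{2} + 143 u\right) + 5\right) = - 3 \left(5 + u^{2} + 143 u\right) = -15 - 429 u - 3 u^{2}$)
$\frac{c{\left(-91,17 \right)} + 41071}{-26077 + U{\left(b{\left(9,2 \right)} \right)}} = \frac{\left(17 - 91\right) + 41071}{-26077 - \left(15 + 3888 + 429 \left(-4\right) 9\right)} = \frac{-74 + 41071}{-26077 - \left(-15429 + 3888\right)} = \frac{40997}{-26077 - -11541} = \frac{40997}{-26077 + 11541} = \frac{40997}{-14536} = 40997 \left(- \frac{1}{14536}\right) = - \frac{40997}{14536}$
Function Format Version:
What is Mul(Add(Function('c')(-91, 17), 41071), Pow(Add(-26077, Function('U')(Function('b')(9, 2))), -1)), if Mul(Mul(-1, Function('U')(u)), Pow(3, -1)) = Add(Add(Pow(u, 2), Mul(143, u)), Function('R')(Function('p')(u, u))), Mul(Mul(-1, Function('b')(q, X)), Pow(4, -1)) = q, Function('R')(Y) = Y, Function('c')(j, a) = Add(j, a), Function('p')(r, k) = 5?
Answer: Rational(-40997, 14536) ≈ -2.8204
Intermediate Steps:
Function('c')(j, a) = Add(a, j)
Function('b')(q, X) = Mul(-4, q)
Function('U')(u) = Add(-15, Mul(-429, u), Mul(-3, Pow(u, 2))) (Function('U')(u) = Mul(-3, Add(Add(Pow(u, 2), Mul(143, u)), 5)) = Mul(-3, Add(5, Pow(u, 2), Mul(143, u))) = Add(-15, Mul(-429, u), Mul(-3, Pow(u, 2))))
Mul(Add(Function('c')(-91, 17), 41071), Pow(Add(-26077, Function('U')(Function('b')(9, 2))), -1)) = Mul(Add(Add(17, -91), 41071), Pow(Add(-26077, Add(-15, Mul(-429, Mul(-4, 9)), Mul(-3, Pow(Mul(-4, 9), 2)))), -1)) = Mul(Add(-74, 41071), Pow(Add(-26077, Add(-15, Mul(-429, -36), Mul(-3, Pow(-36, 2)))), -1)) = Mul(40997, Pow(Add(-26077, Add(-15, 15444, Mul(-3, 1296))), -1)) = Mul(40997, Pow(Add(-26077, Add(-15, 15444, -3888)), -1)) = Mul(40997, Pow(Add(-26077, 11541), -1)) = Mul(40997, Pow(-14536, -1)) = Mul(40997, Rational(-1, 14536)) = Rational(-40997, 14536)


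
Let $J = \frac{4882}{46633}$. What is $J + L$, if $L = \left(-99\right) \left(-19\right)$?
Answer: $\frac{87721555}{46633} \approx 1881.1$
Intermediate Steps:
$J = \frac{4882}{46633}$ ($J = 4882 \cdot \frac{1}{46633} = \frac{4882}{46633} \approx 0.10469$)
$L = 1881$
$J + L = \frac{4882}{46633} + 1881 = \frac{87721555}{46633}$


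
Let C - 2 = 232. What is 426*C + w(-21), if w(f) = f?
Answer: 99663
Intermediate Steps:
C = 234 (C = 2 + 232 = 234)
426*C + w(-21) = 426*234 - 21 = 99684 - 21 = 99663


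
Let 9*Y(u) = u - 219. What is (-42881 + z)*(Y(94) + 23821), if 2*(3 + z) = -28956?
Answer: -12290611568/9 ≈ -1.3656e+9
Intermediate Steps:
z = -14481 (z = -3 + (½)*(-28956) = -3 - 14478 = -14481)
Y(u) = -73/3 + u/9 (Y(u) = (u - 219)/9 = (-219 + u)/9 = -73/3 + u/9)
(-42881 + z)*(Y(94) + 23821) = (-42881 - 14481)*((-73/3 + (⅑)*94) + 23821) = -57362*((-73/3 + 94/9) + 23821) = -57362*(-125/9 + 23821) = -57362*214264/9 = -12290611568/9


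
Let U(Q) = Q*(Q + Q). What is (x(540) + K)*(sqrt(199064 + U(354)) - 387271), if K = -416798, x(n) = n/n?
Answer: 161413390987 - 1667188*sqrt(28106) ≈ 1.6113e+11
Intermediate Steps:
x(n) = 1
U(Q) = 2*Q**2 (U(Q) = Q*(2*Q) = 2*Q**2)
(x(540) + K)*(sqrt(199064 + U(354)) - 387271) = (1 - 416798)*(sqrt(199064 + 2*354**2) - 387271) = -416797*(sqrt(199064 + 2*125316) - 387271) = -416797*(sqrt(199064 + 250632) - 387271) = -416797*(sqrt(449696) - 387271) = -416797*(4*sqrt(28106) - 387271) = -416797*(-387271 + 4*sqrt(28106)) = 161413390987 - 1667188*sqrt(28106)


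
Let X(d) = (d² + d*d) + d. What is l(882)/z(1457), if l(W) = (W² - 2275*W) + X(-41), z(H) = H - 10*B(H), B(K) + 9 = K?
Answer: 136145/1447 ≈ 94.088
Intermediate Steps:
X(d) = d + 2*d² (X(d) = (d² + d²) + d = 2*d² + d = d + 2*d²)
B(K) = -9 + K
z(H) = 90 - 9*H (z(H) = H - 10*(-9 + H) = H + (90 - 10*H) = 90 - 9*H)
l(W) = 3321 + W² - 2275*W (l(W) = (W² - 2275*W) - 41*(1 + 2*(-41)) = (W² - 2275*W) - 41*(1 - 82) = (W² - 2275*W) - 41*(-81) = (W² - 2275*W) + 3321 = 3321 + W² - 2275*W)
l(882)/z(1457) = (3321 + 882² - 2275*882)/(90 - 9*1457) = (3321 + 777924 - 2006550)/(90 - 13113) = -1225305/(-13023) = -1225305*(-1/13023) = 136145/1447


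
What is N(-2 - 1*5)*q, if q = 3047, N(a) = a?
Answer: -21329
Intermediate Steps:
N(-2 - 1*5)*q = (-2 - 1*5)*3047 = (-2 - 5)*3047 = -7*3047 = -21329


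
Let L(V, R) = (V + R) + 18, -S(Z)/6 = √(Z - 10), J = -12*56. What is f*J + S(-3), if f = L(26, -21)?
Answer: -15456 - 6*I*√13 ≈ -15456.0 - 21.633*I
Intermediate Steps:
J = -672
S(Z) = -6*√(-10 + Z) (S(Z) = -6*√(Z - 10) = -6*√(-10 + Z))
L(V, R) = 18 + R + V (L(V, R) = (R + V) + 18 = 18 + R + V)
f = 23 (f = 18 - 21 + 26 = 23)
f*J + S(-3) = 23*(-672) - 6*√(-10 - 3) = -15456 - 6*I*√13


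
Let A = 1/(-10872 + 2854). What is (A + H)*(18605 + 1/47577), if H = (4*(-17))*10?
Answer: -2413080317431363/190736193 ≈ -1.2651e+7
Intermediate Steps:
A = -1/8018 (A = 1/(-8018) = -1/8018 ≈ -0.00012472)
H = -680 (H = -68*10 = -680)
(A + H)*(18605 + 1/47577) = (-1/8018 - 680)*(18605 + 1/47577) = -5452241*(18605 + 1/47577)/8018 = -5452241/8018*885170086/47577 = -2413080317431363/190736193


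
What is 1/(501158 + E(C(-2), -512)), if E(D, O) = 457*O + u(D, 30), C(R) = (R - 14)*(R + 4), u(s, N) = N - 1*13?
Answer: 1/267191 ≈ 3.7426e-6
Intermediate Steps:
u(s, N) = -13 + N (u(s, N) = N - 13 = -13 + N)
C(R) = (-14 + R)*(4 + R)
E(D, O) = 17 + 457*O (E(D, O) = 457*O + (-13 + 30) = 457*O + 17 = 17 + 457*O)
1/(501158 + E(C(-2), -512)) = 1/(501158 + (17 + 457*(-512))) = 1/(501158 + (17 - 233984)) = 1/(501158 - 233967) = 1/267191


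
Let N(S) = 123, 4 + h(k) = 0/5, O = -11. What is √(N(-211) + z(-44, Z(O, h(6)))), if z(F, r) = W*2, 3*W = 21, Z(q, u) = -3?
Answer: √137 ≈ 11.705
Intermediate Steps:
h(k) = -4 (h(k) = -4 + 0/5 = -4 + 0*(⅕) = -4 + 0 = -4)
W = 7 (W = (⅓)*21 = 7)
z(F, r) = 14 (z(F, r) = 7*2 = 14)
√(N(-211) + z(-44, Z(O, h(6)))) = √(123 + 14) = √137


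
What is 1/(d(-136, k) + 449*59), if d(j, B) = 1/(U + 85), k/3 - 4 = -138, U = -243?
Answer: 158/4185577 ≈ 3.7749e-5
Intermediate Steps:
k = -402 (k = 12 + 3*(-138) = 12 - 414 = -402)
d(j, B) = -1/158 (d(j, B) = 1/(-243 + 85) = 1/(-158) = -1/158)
1/(d(-136, k) + 449*59) = 1/(-1/158 + 449*59) = 1/(-1/158 + 26491) = 1/(4185577/158) = 158/4185577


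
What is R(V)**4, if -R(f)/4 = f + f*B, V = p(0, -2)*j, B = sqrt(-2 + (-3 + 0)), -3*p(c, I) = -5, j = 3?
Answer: 160000*(1 + I*sqrt(5))**4 ≈ -6.4e+5 - 5.7243e+6*I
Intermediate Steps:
p(c, I) = 5/3 (p(c, I) = -1/3*(-5) = 5/3)
B = I*sqrt(5) (B = sqrt(-2 - 3) = sqrt(-5) = I*sqrt(5) ≈ 2.2361*I)
V = 5 (V = (5/3)*3 = 5)
R(f) = -4*f - 4*I*f*sqrt(5) (R(f) = -4*(f + f*(I*sqrt(5))) = -4*(f + I*f*sqrt(5)) = -4*f - 4*I*f*sqrt(5))
R(V)**4 = (-4*5*(1 + I*sqrt(5)))**4 = (-20 - 20*I*sqrt(5))**4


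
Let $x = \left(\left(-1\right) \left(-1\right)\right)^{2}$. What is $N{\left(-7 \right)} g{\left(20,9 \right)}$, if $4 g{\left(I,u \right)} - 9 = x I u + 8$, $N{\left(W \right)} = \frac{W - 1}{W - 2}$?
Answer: $\frac{394}{9} \approx 43.778$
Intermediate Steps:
$N{\left(W \right)} = \frac{-1 + W}{-2 + W}$
$x = 1$ ($x = 1^{2} = 1$)
$g{\left(I,u \right)} = \frac{17}{4} + \frac{I u}{4}$ ($g{\left(I,u \right)} = \frac{9}{4} + \frac{1 I u + 8}{4} = \frac{9}{4} + \frac{I u + 8}{4} = \frac{9}{4} + \frac{8 + I u}{4} = \frac{9}{4} + \left(2 + \frac{I u}{4}\right) = \frac{17}{4} + \frac{I u}{4}$)
$N{\left(-7 \right)} g{\left(20,9 \right)} = \frac{-1 - 7}{-2 - 7} \left(\frac{17}{4} + \frac{1}{4} \cdot 20 \cdot 9\right) = \frac{1}{-9} \left(-8\right) \left(\frac{17}{4} + 45\right) = \left(- \frac{1}{9}\right) \left(-8\right) \frac{197}{4} = \frac{8}{9} \cdot \frac{197}{4} = \frac{394}{9}$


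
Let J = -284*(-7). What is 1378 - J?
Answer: -610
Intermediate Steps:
J = 1988
1378 - J = 1378 - 1*1988 = 1378 - 1988 = -610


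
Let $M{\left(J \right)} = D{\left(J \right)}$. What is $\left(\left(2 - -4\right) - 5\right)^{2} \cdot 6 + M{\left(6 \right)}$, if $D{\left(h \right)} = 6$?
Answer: $12$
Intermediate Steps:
$M{\left(J \right)} = 6$
$\left(\left(2 - -4\right) - 5\right)^{2} \cdot 6 + M{\left(6 \right)} = \left(\left(2 - -4\right) - 5\right)^{2} \cdot 6 + 6 = \left(\left(2 + 4\right) - 5\right)^{2} \cdot 6 + 6 = \left(6 - 5\right)^{2} \cdot 6 + 6 = 1^{2} \cdot 6 + 6 = 1 \cdot 6 + 6 = 6 + 6 = 12$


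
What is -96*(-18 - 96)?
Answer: 10944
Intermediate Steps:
-96*(-18 - 96) = -96*(-114) = 10944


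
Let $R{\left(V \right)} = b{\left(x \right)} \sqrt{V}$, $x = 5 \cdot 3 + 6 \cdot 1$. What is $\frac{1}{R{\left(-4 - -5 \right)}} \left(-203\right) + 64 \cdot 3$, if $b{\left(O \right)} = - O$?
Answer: $\frac{605}{3} \approx 201.67$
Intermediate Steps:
$x = 21$ ($x = 15 + 6 = 21$)
$R{\left(V \right)} = - 21 \sqrt{V}$ ($R{\left(V \right)} = \left(-1\right) 21 \sqrt{V} = - 21 \sqrt{V}$)
$\frac{1}{R{\left(-4 - -5 \right)}} \left(-203\right) + 64 \cdot 3 = \frac{1}{\left(-21\right) \sqrt{-4 - -5}} \left(-203\right) + 64 \cdot 3 = \frac{1}{\left(-21\right) \sqrt{-4 + 5}} \left(-203\right) + 192 = \frac{1}{\left(-21\right) \sqrt{1}} \left(-203\right) + 192 = \frac{1}{\left(-21\right) 1} \left(-203\right) + 192 = \frac{1}{-21} \left(-203\right) + 192 = \left(- \frac{1}{21}\right) \left(-203\right) + 192 = \frac{29}{3} + 192 = \frac{605}{3}$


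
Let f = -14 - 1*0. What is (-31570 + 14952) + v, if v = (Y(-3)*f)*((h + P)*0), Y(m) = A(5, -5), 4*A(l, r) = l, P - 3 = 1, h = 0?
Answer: -16618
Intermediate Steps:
P = 4 (P = 3 + 1 = 4)
f = -14 (f = -14 + 0 = -14)
A(l, r) = l/4
Y(m) = 5/4 (Y(m) = (1/4)*5 = 5/4)
v = 0 (v = ((5/4)*(-14))*((0 + 4)*0) = -70*0 = -35/2*0 = 0)
(-31570 + 14952) + v = (-31570 + 14952) + 0 = -16618 + 0 = -16618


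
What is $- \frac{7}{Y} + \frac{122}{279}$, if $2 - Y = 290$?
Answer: $\frac{4121}{8928} \approx 0.46158$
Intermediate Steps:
$Y = -288$ ($Y = 2 - 290 = -288$)
$- \frac{7}{Y} + \frac{122}{279} = - \frac{7}{-288} + \frac{122}{279} = \left(-7\right) \left(- \frac{1}{288}\right) + 122 \cdot \frac{1}{279} = \frac{7}{288} + \frac{122}{279} = \frac{4121}{8928}$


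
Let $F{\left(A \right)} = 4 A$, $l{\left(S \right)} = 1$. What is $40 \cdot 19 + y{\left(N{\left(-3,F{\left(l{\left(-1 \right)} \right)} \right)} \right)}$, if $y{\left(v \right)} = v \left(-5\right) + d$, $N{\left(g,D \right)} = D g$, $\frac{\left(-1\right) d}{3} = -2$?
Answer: $826$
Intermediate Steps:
$d = 6$ ($d = \left(-3\right) \left(-2\right) = 6$)
$y{\left(v \right)} = 6 - 5 v$ ($y{\left(v \right)} = v \left(-5\right) + 6 = - 5 v + 6 = 6 - 5 v$)
$40 \cdot 19 + y{\left(N{\left(-3,F{\left(l{\left(-1 \right)} \right)} \right)} \right)} = 40 \cdot 19 - \left(-6 + 5 \cdot 4 \cdot 1 \left(-3\right)\right) = 760 - \left(-6 + 5 \cdot 4 \left(-3\right)\right) = 760 + \left(6 - -60\right) = 760 + \left(6 + 60\right) = 760 + 66 = 826$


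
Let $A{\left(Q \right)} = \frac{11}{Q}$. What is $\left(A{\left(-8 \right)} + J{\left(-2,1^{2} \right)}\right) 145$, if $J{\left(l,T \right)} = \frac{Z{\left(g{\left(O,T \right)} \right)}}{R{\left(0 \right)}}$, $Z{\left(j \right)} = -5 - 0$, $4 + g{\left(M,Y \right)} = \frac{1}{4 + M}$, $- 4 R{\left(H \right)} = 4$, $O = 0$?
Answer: $\frac{4205}{8} \approx 525.63$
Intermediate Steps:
$R{\left(H \right)} = -1$ ($R{\left(H \right)} = \left(- \frac{1}{4}\right) 4 = -1$)
$g{\left(M,Y \right)} = -4 + \frac{1}{4 + M}$
$Z{\left(j \right)} = -5$ ($Z{\left(j \right)} = -5 + 0 = -5$)
$J{\left(l,T \right)} = 5$ ($J{\left(l,T \right)} = - \frac{5}{-1} = \left(-5\right) \left(-1\right) = 5$)
$\left(A{\left(-8 \right)} + J{\left(-2,1^{2} \right)}\right) 145 = \left(\frac{11}{-8} + 5\right) 145 = \left(11 \left(- \frac{1}{8}\right) + 5\right) 145 = \left(- \frac{11}{8} + 5\right) 145 = \frac{29}{8} \cdot 145 = \frac{4205}{8}$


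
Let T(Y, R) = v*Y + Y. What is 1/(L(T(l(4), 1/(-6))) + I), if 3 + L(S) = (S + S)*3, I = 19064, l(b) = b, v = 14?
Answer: 1/19421 ≈ 5.1491e-5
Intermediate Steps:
T(Y, R) = 15*Y (T(Y, R) = 14*Y + Y = 15*Y)
L(S) = -3 + 6*S (L(S) = -3 + (S + S)*3 = -3 + (2*S)*3 = -3 + 6*S)
1/(L(T(l(4), 1/(-6))) + I) = 1/((-3 + 6*(15*4)) + 19064) = 1/((-3 + 6*60) + 19064) = 1/((-3 + 360) + 19064) = 1/(357 + 19064) = 1/19421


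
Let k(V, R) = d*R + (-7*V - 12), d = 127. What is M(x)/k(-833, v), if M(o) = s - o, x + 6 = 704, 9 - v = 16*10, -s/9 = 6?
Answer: 376/6679 ≈ 0.056296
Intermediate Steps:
s = -54 (s = -9*6 = -54)
v = -151 (v = 9 - 16*10 = 9 - 1*160 = 9 - 160 = -151)
x = 698 (x = -6 + 704 = 698)
M(o) = -54 - o
k(V, R) = -12 - 7*V + 127*R (k(V, R) = 127*R + (-7*V - 12) = 127*R + (-12 - 7*V) = -12 - 7*V + 127*R)
M(x)/k(-833, v) = (-54 - 1*698)/(-12 - 7*(-833) + 127*(-151)) = (-54 - 698)/(-12 + 5831 - 19177) = -752/(-13358) = -752*(-1/13358) = 376/6679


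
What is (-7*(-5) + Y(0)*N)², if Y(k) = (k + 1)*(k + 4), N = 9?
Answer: 5041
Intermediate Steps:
Y(k) = (1 + k)*(4 + k)
(-7*(-5) + Y(0)*N)² = (-7*(-5) + (4 + 0² + 5*0)*9)² = (35 + (4 + 0 + 0)*9)² = (35 + 4*9)² = (35 + 36)² = 71² = 5041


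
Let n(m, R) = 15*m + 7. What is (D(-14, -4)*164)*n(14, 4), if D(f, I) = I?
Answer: -142352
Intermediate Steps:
n(m, R) = 7 + 15*m
(D(-14, -4)*164)*n(14, 4) = (-4*164)*(7 + 15*14) = -656*(7 + 210) = -656*217 = -142352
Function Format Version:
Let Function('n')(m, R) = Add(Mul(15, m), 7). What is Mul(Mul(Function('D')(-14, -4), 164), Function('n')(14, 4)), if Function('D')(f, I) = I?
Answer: -142352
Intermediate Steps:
Function('n')(m, R) = Add(7, Mul(15, m))
Mul(Mul(Function('D')(-14, -4), 164), Function('n')(14, 4)) = Mul(Mul(-4, 164), Add(7, Mul(15, 14))) = Mul(-656, Add(7, 210)) = Mul(-656, 217) = -142352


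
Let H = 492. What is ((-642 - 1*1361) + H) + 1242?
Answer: -269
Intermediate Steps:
((-642 - 1*1361) + H) + 1242 = ((-642 - 1*1361) + 492) + 1242 = ((-642 - 1361) + 492) + 1242 = (-2003 + 492) + 1242 = -1511 + 1242 = -269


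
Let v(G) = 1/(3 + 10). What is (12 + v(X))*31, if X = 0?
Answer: 4867/13 ≈ 374.38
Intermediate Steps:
v(G) = 1/13
(12 + v(X))*31 = (12 + 1/13)*31 = (157/13)*31 = 4867/13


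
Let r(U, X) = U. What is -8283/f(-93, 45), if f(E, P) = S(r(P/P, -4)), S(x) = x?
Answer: -8283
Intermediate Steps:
f(E, P) = 1 (f(E, P) = P/P = 1)
-8283/f(-93, 45) = -8283/1 = -8283*1 = -8283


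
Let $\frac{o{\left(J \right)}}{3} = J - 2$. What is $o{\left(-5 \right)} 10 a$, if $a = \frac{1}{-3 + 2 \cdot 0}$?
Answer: $70$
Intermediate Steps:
$a = - \frac{1}{3}$ ($a = \frac{1}{-3 + 0} = \frac{1}{-3} = - \frac{1}{3} \approx -0.33333$)
$o{\left(J \right)} = -6 + 3 J$ ($o{\left(J \right)} = 3 \left(J - 2\right) = 3 \left(-2 + J\right) = -6 + 3 J$)
$o{\left(-5 \right)} 10 a = \left(-6 + 3 \left(-5\right)\right) 10 \left(- \frac{1}{3}\right) = \left(-6 - 15\right) 10 \left(- \frac{1}{3}\right) = \left(-21\right) 10 \left(- \frac{1}{3}\right) = \left(-210\right) \left(- \frac{1}{3}\right) = 70$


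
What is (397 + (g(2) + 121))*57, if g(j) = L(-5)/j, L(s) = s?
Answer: 58767/2 ≈ 29384.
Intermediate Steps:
g(j) = -5/j
(397 + (g(2) + 121))*57 = (397 + (-5/2 + 121))*57 = (397 + 237/2)*57 = (1031/2)*57 = 58767/2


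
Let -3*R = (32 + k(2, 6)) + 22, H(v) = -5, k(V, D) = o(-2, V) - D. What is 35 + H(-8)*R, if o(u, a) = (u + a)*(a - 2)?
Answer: 115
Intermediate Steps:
o(u, a) = (-2 + a)*(a + u) (o(u, a) = (a + u)*(-2 + a) = (-2 + a)*(a + u))
k(V, D) = 4 + V² - D - 4*V (k(V, D) = (V² - 2*V - 2*(-2) + V*(-2)) - D = (V² - 2*V + 4 - 2*V) - D = (4 + V² - 4*V) - D = 4 + V² - D - 4*V)
R = -16 (R = -((32 + (4 + 2² - 1*6 - 4*2)) + 22)/3 = -((32 + (4 + 4 - 6 - 8)) + 22)/3 = -((32 - 6) + 22)/3 = -(26 + 22)/3 = -⅓*48 = -16)
35 + H(-8)*R = 35 - 5*(-16) = 35 + 80 = 115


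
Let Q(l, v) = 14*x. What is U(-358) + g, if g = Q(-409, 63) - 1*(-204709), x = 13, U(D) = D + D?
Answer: 204175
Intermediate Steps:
U(D) = 2*D
Q(l, v) = 182 (Q(l, v) = 14*13 = 182)
g = 204891 (g = 182 - 1*(-204709) = 182 + 204709 = 204891)
U(-358) + g = 2*(-358) + 204891 = -716 + 204891 = 204175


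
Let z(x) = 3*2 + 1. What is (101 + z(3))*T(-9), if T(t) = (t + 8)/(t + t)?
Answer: 6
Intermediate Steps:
z(x) = 7 (z(x) = 6 + 1 = 7)
T(t) = (8 + t)/(2*t) (T(t) = (8 + t)/((2*t)) = (8 + t)*(1/(2*t)) = (8 + t)/(2*t))
(101 + z(3))*T(-9) = (101 + 7)*((½)*(8 - 9)/(-9)) = 108*((½)*(-⅑)*(-1)) = 108*(1/18) = 6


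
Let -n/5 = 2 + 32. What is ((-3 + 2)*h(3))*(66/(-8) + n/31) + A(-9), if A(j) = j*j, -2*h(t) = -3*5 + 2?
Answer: 42227/248 ≈ 170.27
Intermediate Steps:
n = -170 (n = -5*(2 + 32) = -5*34 = -170)
h(t) = 13/2 (h(t) = -(-3*5 + 2)/2 = -(-15 + 2)/2 = -1/2*(-13) = 13/2)
A(j) = j**2
((-3 + 2)*h(3))*(66/(-8) + n/31) + A(-9) = ((-3 + 2)*(13/2))*(66/(-8) - 170/31) + (-9)**2 = (-1*13/2)*(66*(-1/8) - 170*1/31) + 81 = -13*(-33/4 - 170/31)/2 + 81 = -13/2*(-1703/124) + 81 = 22139/248 + 81 = 42227/248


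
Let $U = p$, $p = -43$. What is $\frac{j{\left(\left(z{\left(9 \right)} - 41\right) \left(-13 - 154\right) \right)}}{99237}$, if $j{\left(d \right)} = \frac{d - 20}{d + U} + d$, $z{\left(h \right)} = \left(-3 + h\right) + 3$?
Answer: $\frac{28333868}{526055337} \approx 0.053861$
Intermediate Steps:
$z{\left(h \right)} = h$
$U = -43$
$j{\left(d \right)} = d + \frac{-20 + d}{-43 + d}$ ($j{\left(d \right)} = \frac{d - 20}{d - 43} + d = \frac{-20 + d}{-43 + d} + d = d + \frac{-20 + d}{-43 + d}$)
$\frac{j{\left(\left(z{\left(9 \right)} - 41\right) \left(-13 - 154\right) \right)}}{99237} = \frac{\frac{1}{-43 + \left(9 - 41\right) \left(-13 - 154\right)} \left(-20 + \left(\left(9 - 41\right) \left(-13 - 154\right)\right)^{2} - 42 \left(9 - 41\right) \left(-13 - 154\right)\right)}{99237} = \frac{-20 + \left(\left(-32\right) \left(-167\right)\right)^{2} - 42 \left(\left(-32\right) \left(-167\right)\right)}{-43 - -5344} \cdot \frac{1}{99237} = \frac{-20 + 5344^{2} - 224448}{-43 + 5344} \cdot \frac{1}{99237} = \frac{-20 + 28558336 - 224448}{5301} \cdot \frac{1}{99237} = \frac{1}{5301} \cdot 28333868 \cdot \frac{1}{99237} = \frac{28333868}{5301} \cdot \frac{1}{99237} = \frac{28333868}{526055337}$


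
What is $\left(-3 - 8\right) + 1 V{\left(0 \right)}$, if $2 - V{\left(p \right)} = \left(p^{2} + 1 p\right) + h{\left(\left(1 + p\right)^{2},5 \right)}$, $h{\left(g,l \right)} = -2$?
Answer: $-7$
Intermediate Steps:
$V{\left(p \right)} = 4 - p - p^{2}$ ($V{\left(p \right)} = 2 - \left(\left(p^{2} + 1 p\right) - 2\right) = 2 - \left(\left(p^{2} + p\right) - 2\right) = 2 - \left(\left(p + p^{2}\right) - 2\right) = 2 - \left(-2 + p + p^{2}\right) = 4 - p - p^{2}$)
$\left(-3 - 8\right) + 1 V{\left(0 \right)} = \left(-3 - 8\right) + 1 \left(4 - 0 - 0^{2}\right) = \left(-3 - 8\right) + 1 \left(4 + 0 - 0\right) = -11 + 1 \left(4 + 0 + 0\right) = -11 + 1 \cdot 4 = -11 + 4 = -7$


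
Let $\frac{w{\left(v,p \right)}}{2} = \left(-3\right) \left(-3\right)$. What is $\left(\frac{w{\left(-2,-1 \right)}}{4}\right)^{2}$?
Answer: $\frac{81}{4} \approx 20.25$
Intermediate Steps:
$w{\left(v,p \right)} = 18$ ($w{\left(v,p \right)} = 2 \left(\left(-3\right) \left(-3\right)\right) = 2 \cdot 9 = 18$)
$\left(\frac{w{\left(-2,-1 \right)}}{4}\right)^{2} = \left(\frac{18}{4}\right)^{2} = \left(18 \cdot \frac{1}{4}\right)^{2} = \left(\frac{9}{2}\right)^{2} = \frac{81}{4}$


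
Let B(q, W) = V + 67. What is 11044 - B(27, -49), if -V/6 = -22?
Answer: 10845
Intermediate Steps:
V = 132 (V = -6*(-22) = 132)
B(q, W) = 199 (B(q, W) = 132 + 67 = 199)
11044 - B(27, -49) = 11044 - 1*199 = 11044 - 199 = 10845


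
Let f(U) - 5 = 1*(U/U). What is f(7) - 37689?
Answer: -37683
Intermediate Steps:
f(U) = 6 (f(U) = 5 + 1*(U/U) = 5 + 1*1 = 5 + 1 = 6)
f(7) - 37689 = 6 - 37689 = -37683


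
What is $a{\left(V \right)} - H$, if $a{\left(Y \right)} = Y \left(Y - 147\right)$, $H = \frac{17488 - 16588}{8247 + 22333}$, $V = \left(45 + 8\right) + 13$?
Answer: $- \frac{8174079}{1529} \approx -5346.0$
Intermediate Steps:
$V = 66$ ($V = 53 + 13 = 66$)
$H = \frac{45}{1529}$ ($H = \frac{900}{30580} = 900 \cdot \frac{1}{30580} = \frac{45}{1529} \approx 0.029431$)
$a{\left(Y \right)} = Y \left(-147 + Y\right)$
$a{\left(V \right)} - H = 66 \left(-147 + 66\right) - \frac{45}{1529} = 66 \left(-81\right) - \frac{45}{1529} = -5346 - \frac{45}{1529} = - \frac{8174079}{1529}$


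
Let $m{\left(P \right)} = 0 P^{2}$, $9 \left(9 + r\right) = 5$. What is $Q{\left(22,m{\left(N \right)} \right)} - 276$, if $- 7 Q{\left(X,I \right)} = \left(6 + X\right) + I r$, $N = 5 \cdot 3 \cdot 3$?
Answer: $-280$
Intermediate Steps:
$r = - \frac{76}{9}$ ($r = -9 + \frac{1}{9} \cdot 5 = -9 + \frac{5}{9} = - \frac{76}{9} \approx -8.4444$)
$N = 45$ ($N = 15 \cdot 3 = 45$)
$m{\left(P \right)} = 0$
$Q{\left(X,I \right)} = - \frac{6}{7} - \frac{X}{7} + \frac{76 I}{63}$ ($Q{\left(X,I \right)} = - \frac{\left(6 + X\right) + I \left(- \frac{76}{9}\right)}{7} = - \frac{\left(6 + X\right) - \frac{76 I}{9}}{7} = - \frac{6 + X - \frac{76 I}{9}}{7} = - \frac{6}{7} - \frac{X}{7} + \frac{76 I}{63}$)
$Q{\left(22,m{\left(N \right)} \right)} - 276 = \left(- \frac{6}{7} - \frac{22}{7} + \frac{76}{63} \cdot 0\right) - 276 = \left(- \frac{6}{7} - \frac{22}{7} + 0\right) - 276 = -4 - 276 = -280$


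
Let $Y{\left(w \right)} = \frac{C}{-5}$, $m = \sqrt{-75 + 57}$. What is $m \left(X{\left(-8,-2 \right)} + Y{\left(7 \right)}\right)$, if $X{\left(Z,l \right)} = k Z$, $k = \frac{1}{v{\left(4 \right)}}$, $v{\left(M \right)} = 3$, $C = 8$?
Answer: $- \frac{64 i \sqrt{2}}{5} \approx - 18.102 i$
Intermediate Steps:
$m = 3 i \sqrt{2}$ ($m = \sqrt{-18} = 3 i \sqrt{2} \approx 4.2426 i$)
$Y{\left(w \right)} = - \frac{8}{5}$ ($Y{\left(w \right)} = \frac{8}{-5} = 8 \left(- \frac{1}{5}\right) = - \frac{8}{5}$)
$k = \frac{1}{3} \approx 0.33333$
$X{\left(Z,l \right)} = \frac{Z}{3}$
$m \left(X{\left(-8,-2 \right)} + Y{\left(7 \right)}\right) = 3 i \sqrt{2} \left(\frac{1}{3} \left(-8\right) - \frac{8}{5}\right) = 3 i \sqrt{2} \left(- \frac{8}{3} - \frac{8}{5}\right) = 3 i \sqrt{2} \left(- \frac{64}{15}\right) = - \frac{64 i \sqrt{2}}{5}$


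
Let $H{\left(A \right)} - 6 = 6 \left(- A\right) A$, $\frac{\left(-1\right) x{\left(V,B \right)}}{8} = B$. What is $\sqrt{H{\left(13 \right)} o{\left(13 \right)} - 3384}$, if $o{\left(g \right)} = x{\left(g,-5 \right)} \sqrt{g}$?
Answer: $6 \sqrt{-94 - 1120 \sqrt{13}} \approx 385.69 i$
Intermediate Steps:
$x{\left(V,B \right)} = - 8 B$
$o{\left(g \right)} = 40 \sqrt{g}$ ($o{\left(g \right)} = \left(-8\right) \left(-5\right) \sqrt{g} = 40 \sqrt{g}$)
$H{\left(A \right)} = 6 - 6 A^{2}$ ($H{\left(A \right)} = 6 + 6 \left(- A\right) A = 6 + - 6 A A = 6 - 6 A^{2}$)
$\sqrt{H{\left(13 \right)} o{\left(13 \right)} - 3384} = \sqrt{\left(6 - 6 \cdot 13^{2}\right) 40 \sqrt{13} - 3384} = \sqrt{\left(6 - 1014\right) 40 \sqrt{13} - 3384} = \sqrt{- 1008 \cdot 40 \sqrt{13} - 3384} = \sqrt{- 40320 \sqrt{13} - 3384} = \sqrt{-3384 - 40320 \sqrt{13}}$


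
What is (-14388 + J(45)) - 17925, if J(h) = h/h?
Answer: -32312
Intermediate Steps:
J(h) = 1
(-14388 + J(45)) - 17925 = (-14388 + 1) - 17925 = -14387 - 17925 = -32312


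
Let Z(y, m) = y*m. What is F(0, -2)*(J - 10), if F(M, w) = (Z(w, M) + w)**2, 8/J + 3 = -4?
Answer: -312/7 ≈ -44.571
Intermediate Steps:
Z(y, m) = m*y
J = -8/7 (J = 8/(-3 - 4) = 8/(-7) = 8*(-1/7) = -8/7 ≈ -1.1429)
F(M, w) = (w + M*w)**2 (F(M, w) = (M*w + w)**2 = (w + M*w)**2)
F(0, -2)*(J - 10) = ((-2)**2*(1 + 0)**2)*(-8/7 - 10) = (4*1**2)*(-78/7) = (4*1)*(-78/7) = 4*(-78/7) = -312/7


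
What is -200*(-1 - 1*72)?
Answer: 14600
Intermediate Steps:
-200*(-1 - 1*72) = -200*(-1 - 72) = -200*(-73) = 14600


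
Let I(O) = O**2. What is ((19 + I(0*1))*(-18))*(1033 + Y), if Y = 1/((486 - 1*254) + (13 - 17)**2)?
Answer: -43807635/124 ≈ -3.5329e+5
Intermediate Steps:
Y = 1/248 (Y = 1/((486 - 254) + (-4)**2) = 1/(232 + 16) = 1/248 ≈ 0.0040323)
((19 + I(0*1))*(-18))*(1033 + Y) = ((19 + (0*1)**2)*(-18))*(1033 + 1/248) = ((19 + 0**2)*(-18))*(256185/248) = ((19 + 0)*(-18))*(256185/248) = (19*(-18))*(256185/248) = -342*256185/248 = -43807635/124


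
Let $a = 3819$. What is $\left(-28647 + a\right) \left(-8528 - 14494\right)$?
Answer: $571590216$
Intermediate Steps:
$\left(-28647 + a\right) \left(-8528 - 14494\right) = \left(-28647 + 3819\right) \left(-8528 - 14494\right) = \left(-24828\right) \left(-23022\right) = 571590216$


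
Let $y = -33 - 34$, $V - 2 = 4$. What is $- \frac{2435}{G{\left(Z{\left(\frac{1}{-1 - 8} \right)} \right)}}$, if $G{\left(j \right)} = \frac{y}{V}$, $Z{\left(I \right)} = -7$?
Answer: $\frac{14610}{67} \approx 218.06$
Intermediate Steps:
$V = 6$ ($V = 2 + 4 = 6$)
$y = -67$
$G{\left(j \right)} = - \frac{67}{6}$
$- \frac{2435}{G{\left(Z{\left(\frac{1}{-1 - 8} \right)} \right)}} = - \frac{2435}{- \frac{67}{6}} = \left(-2435\right) \left(- \frac{6}{67}\right) = \frac{14610}{67}$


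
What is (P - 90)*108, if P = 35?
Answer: -5940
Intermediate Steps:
(P - 90)*108 = (35 - 90)*108 = -55*108 = -5940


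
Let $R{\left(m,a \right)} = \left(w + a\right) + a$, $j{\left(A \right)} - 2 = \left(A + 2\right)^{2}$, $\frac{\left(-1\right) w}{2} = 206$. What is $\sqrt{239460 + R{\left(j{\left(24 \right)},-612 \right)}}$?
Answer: $16 \sqrt{929} \approx 487.67$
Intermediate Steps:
$w = -412$ ($w = \left(-2\right) 206 = -412$)
$j{\left(A \right)} = 2 + \left(2 + A\right)^{2}$ ($j{\left(A \right)} = 2 + \left(A + 2\right)^{2} = 2 + \left(2 + A\right)^{2}$)
$R{\left(m,a \right)} = -412 + 2 a$ ($R{\left(m,a \right)} = \left(-412 + a\right) + a = -412 + 2 a$)
$\sqrt{239460 + R{\left(j{\left(24 \right)},-612 \right)}} = \sqrt{239460 + \left(-412 + 2 \left(-612\right)\right)} = \sqrt{239460 - 1636} = \sqrt{237824} = 16 \sqrt{929}$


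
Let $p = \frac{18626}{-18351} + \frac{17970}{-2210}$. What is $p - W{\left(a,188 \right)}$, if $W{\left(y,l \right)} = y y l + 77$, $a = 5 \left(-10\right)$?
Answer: $- \frac{1906467742060}{4055571} \approx -4.7009 \cdot 10^{5}$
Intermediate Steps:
$a = -50$
$W{\left(y,l \right)} = 77 + l y^{2}$ ($W{\left(y,l \right)} = y^{2} l + 77 = l y^{2} + 77 = 77 + l y^{2}$)
$p = - \frac{37093093}{4055571}$ ($p = 18626 \left(- \frac{1}{18351}\right) + 17970 \left(- \frac{1}{2210}\right) = - \frac{18626}{18351} - \frac{1797}{221} = - \frac{37093093}{4055571} \approx -9.1462$)
$p - W{\left(a,188 \right)} = - \frac{37093093}{4055571} - \left(77 + 188 \left(-50\right)^{2}\right) = - \frac{37093093}{4055571} - \left(77 + 188 \cdot 2500\right) = - \frac{37093093}{4055571} - \left(77 + 470000\right) = - \frac{37093093}{4055571} - 470077 = - \frac{1906467742060}{4055571}$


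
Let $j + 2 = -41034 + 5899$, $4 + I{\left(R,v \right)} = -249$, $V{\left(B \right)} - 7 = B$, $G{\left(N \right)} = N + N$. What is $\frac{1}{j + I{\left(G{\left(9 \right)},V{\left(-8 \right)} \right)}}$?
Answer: $- \frac{1}{35390} \approx -2.8257 \cdot 10^{-5}$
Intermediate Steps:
$G{\left(N \right)} = 2 N$
$V{\left(B \right)} = 7 + B$
$I{\left(R,v \right)} = -253$ ($I{\left(R,v \right)} = -4 - 249 = -253$)
$j = -35137$ ($j = -2 + \left(-41034 + 5899\right) = -2 - 35135 = -35137$)
$\frac{1}{j + I{\left(G{\left(9 \right)},V{\left(-8 \right)} \right)}} = \frac{1}{-35137 - 253} = \frac{1}{-35390} = - \frac{1}{35390}$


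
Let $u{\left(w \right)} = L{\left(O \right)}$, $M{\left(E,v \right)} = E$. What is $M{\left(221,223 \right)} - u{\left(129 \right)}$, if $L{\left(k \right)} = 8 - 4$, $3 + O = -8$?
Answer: $217$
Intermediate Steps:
$O = -11$ ($O = -3 - 8 = -11$)
$L{\left(k \right)} = 4$
$u{\left(w \right)} = 4$
$M{\left(221,223 \right)} - u{\left(129 \right)} = 221 - 4 = 217$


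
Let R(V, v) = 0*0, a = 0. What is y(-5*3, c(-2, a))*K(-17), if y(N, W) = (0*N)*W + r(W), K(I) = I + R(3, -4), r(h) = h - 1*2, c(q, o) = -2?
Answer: 68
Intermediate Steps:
R(V, v) = 0
r(h) = -2 + h (r(h) = h - 2 = -2 + h)
K(I) = I (K(I) = I + 0 = I)
y(N, W) = -2 + W (y(N, W) = (0*N)*W + (-2 + W) = 0*W + (-2 + W) = 0 + (-2 + W) = -2 + W)
y(-5*3, c(-2, a))*K(-17) = (-2 - 2)*(-17) = -4*(-17) = 68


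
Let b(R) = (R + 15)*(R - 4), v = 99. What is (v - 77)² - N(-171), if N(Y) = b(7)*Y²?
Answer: -1929422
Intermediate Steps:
b(R) = (-4 + R)*(15 + R) (b(R) = (15 + R)*(-4 + R) = (-4 + R)*(15 + R))
N(Y) = 66*Y² (N(Y) = (-60 + 7² + 11*7)*Y² = (-60 + 49 + 77)*Y² = 66*Y²)
(v - 77)² - N(-171) = (99 - 77)² - 66*(-171)² = 22² - 66*29241 = 484 - 1*1929906 = 484 - 1929906 = -1929422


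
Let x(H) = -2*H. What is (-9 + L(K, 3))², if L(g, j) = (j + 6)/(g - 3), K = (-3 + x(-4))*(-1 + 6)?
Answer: 35721/484 ≈ 73.804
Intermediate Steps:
K = 25 (K = (-3 - 2*(-4))*(-1 + 6) = (-3 + 8)*5 = 5*5 = 25)
L(g, j) = (6 + j)/(-3 + g)
(-9 + L(K, 3))² = (-9 + (6 + 3)/(-3 + 25))² = (-9 + 9/22)² = (-189/22)² = 35721/484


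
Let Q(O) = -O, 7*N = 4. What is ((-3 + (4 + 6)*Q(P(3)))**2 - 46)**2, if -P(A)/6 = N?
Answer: 2089129849/2401 ≈ 8.7011e+5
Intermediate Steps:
N = 4/7 (N = (1/7)*4 = 4/7 ≈ 0.57143)
P(A) = -24/7 (P(A) = -6*4/7 = -24/7)
((-3 + (4 + 6)*Q(P(3)))**2 - 46)**2 = ((-3 + (4 + 6)*(-1*(-24/7)))**2 - 46)**2 = ((-3 + 10*(24/7))**2 - 46)**2 = ((-3 + 240/7)**2 - 46)**2 = ((219/7)**2 - 46)**2 = (47961/49 - 46)**2 = (45707/49)**2 = 2089129849/2401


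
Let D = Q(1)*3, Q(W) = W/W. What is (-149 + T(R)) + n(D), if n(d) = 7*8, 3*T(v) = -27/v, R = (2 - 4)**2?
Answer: -381/4 ≈ -95.250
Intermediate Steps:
R = 4 (R = (-2)**2 = 4)
Q(W) = 1
T(v) = -9/v (T(v) = (-27/v)/3 = -9/v)
D = 3 (D = 1*3 = 3)
n(d) = 56
(-149 + T(R)) + n(D) = (-149 - 9/4) + 56 = -605/4 + 56 = -381/4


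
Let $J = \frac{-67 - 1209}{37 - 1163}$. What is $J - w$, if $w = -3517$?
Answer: $\frac{1980709}{563} \approx 3518.1$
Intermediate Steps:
$J = \frac{638}{563}$ ($J = - \frac{1276}{-1126} = \left(-1276\right) \left(- \frac{1}{1126}\right) = \frac{638}{563} \approx 1.1332$)
$J - w = \frac{638}{563} - -3517 = \frac{638}{563} + 3517 = \frac{1980709}{563}$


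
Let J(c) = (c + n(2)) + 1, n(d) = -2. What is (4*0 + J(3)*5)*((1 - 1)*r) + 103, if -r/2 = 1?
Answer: 103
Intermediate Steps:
r = -2 (r = -2*1 = -2)
J(c) = -1 + c (J(c) = (c - 2) + 1 = (-2 + c) + 1 = -1 + c)
(4*0 + J(3)*5)*((1 - 1)*r) + 103 = (4*0 + (-1 + 3)*5)*((1 - 1)*(-2)) + 103 = (0 + 2*5)*(0*(-2)) + 103 = (0 + 10)*0 + 103 = 10*0 + 103 = 0 + 103 = 103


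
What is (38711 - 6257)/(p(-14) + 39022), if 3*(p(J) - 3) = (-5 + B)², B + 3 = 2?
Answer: 32454/39037 ≈ 0.83137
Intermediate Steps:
B = -1 (B = -3 + 2 = -1)
p(J) = 15 (p(J) = 3 + (-5 - 1)²/3 = 3 + (⅓)*(-6)² = 3 + (⅓)*36 = 3 + 12 = 15)
(38711 - 6257)/(p(-14) + 39022) = (38711 - 6257)/(15 + 39022) = 32454/39037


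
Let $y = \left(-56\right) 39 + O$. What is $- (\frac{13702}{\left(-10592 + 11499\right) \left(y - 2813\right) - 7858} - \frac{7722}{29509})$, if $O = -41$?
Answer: $\frac{17875214123}{67536126958} \approx 0.26468$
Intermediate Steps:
$y = -2225$ ($y = \left(-56\right) 39 - 41 = -2184 - 41 = -2225$)
$- (\frac{13702}{\left(-10592 + 11499\right) \left(y - 2813\right) - 7858} - \frac{7722}{29509}) = - (\frac{13702}{\left(-10592 + 11499\right) \left(-2225 - 2813\right) - 7858} - \frac{7722}{29509}) = - (\frac{13702}{907 \left(-5038\right) - 7858} - \frac{7722}{29509}) = - (\frac{13702}{-4569466 - 7858} - \frac{7722}{29509}) = - (\frac{13702}{-4577324} - \frac{7722}{29509}) = - (13702 \left(- \frac{1}{4577324}\right) - \frac{7722}{29509}) = - (- \frac{6851}{2288662} - \frac{7722}{29509}) = \left(-1\right) \left(- \frac{17875214123}{67536126958}\right) = \frac{17875214123}{67536126958}$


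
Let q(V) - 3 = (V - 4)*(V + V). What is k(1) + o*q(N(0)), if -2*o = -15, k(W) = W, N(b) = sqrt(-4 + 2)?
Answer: -13/2 - 60*I*sqrt(2) ≈ -6.5 - 84.853*I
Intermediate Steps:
N(b) = I*sqrt(2) (N(b) = sqrt(-2) = I*sqrt(2))
o = 15/2 (o = -1/2*(-15) = 15/2 ≈ 7.5000)
q(V) = 3 + 2*V*(-4 + V) (q(V) = 3 + (V - 4)*(V + V) = 3 + (-4 + V)*(2*V) = 3 + 2*V*(-4 + V))
k(1) + o*q(N(0)) = 1 + 15*(3 - 8*I*sqrt(2) + 2*(I*sqrt(2))**2)/2 = 1 + 15*(3 - 8*I*sqrt(2) + 2*(-2))/2 = 1 + 15*(3 - 8*I*sqrt(2) - 4)/2 = 1 + 15*(-1 - 8*I*sqrt(2))/2 = 1 + (-15/2 - 60*I*sqrt(2)) = -13/2 - 60*I*sqrt(2)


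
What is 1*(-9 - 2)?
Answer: -11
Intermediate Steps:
1*(-9 - 2) = 1*(-11) = -11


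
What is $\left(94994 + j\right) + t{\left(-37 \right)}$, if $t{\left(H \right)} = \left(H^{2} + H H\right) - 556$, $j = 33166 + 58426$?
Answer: $188768$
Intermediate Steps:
$j = 91592$
$t{\left(H \right)} = -556 + 2 H^{2}$ ($t{\left(H \right)} = \left(H^{2} + H^{2}\right) - 556 = 2 H^{2} - 556 = -556 + 2 H^{2}$)
$\left(94994 + j\right) + t{\left(-37 \right)} = \left(94994 + 91592\right) - \left(556 - 2 \left(-37\right)^{2}\right) = 186586 + \left(-556 + 2 \cdot 1369\right) = 186586 + \left(-556 + 2738\right) = 186586 + 2182 = 188768$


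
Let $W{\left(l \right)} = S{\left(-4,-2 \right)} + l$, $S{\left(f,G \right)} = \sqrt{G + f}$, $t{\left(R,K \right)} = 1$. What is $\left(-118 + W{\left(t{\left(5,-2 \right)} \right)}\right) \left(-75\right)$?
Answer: $8775 - 75 i \sqrt{6} \approx 8775.0 - 183.71 i$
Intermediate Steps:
$W{\left(l \right)} = l + i \sqrt{6}$ ($W{\left(l \right)} = \sqrt{-2 - 4} + l = \sqrt{-6} + l = i \sqrt{6} + l = l + i \sqrt{6}$)
$\left(-118 + W{\left(t{\left(5,-2 \right)} \right)}\right) \left(-75\right) = \left(-118 + \left(1 + i \sqrt{6}\right)\right) \left(-75\right) = \left(-117 + i \sqrt{6}\right) \left(-75\right) = 8775 - 75 i \sqrt{6}$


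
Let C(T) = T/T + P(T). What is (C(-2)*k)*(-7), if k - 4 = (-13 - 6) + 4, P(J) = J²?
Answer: 385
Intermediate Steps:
C(T) = 1 + T² (C(T) = T/T + T² = 1 + T²)
k = -11 (k = 4 + ((-13 - 6) + 4) = 4 + (-19 + 4) = 4 - 15 = -11)
(C(-2)*k)*(-7) = ((1 + (-2)²)*(-11))*(-7) = ((1 + 4)*(-11))*(-7) = (5*(-11))*(-7) = -55*(-7) = 385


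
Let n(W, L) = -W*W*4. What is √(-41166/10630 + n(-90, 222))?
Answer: 3*I*√101709365405/5315 ≈ 180.01*I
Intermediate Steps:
n(W, L) = -4*W² (n(W, L) = -W²*4 = -4*W²)
√(-41166/10630 + n(-90, 222)) = √(-41166/10630 - 4*(-90)²) = √(-41166*1/10630 - 4*8100) = √(-20583/5315 - 32400) = √(-172226583/5315) = 3*I*√101709365405/5315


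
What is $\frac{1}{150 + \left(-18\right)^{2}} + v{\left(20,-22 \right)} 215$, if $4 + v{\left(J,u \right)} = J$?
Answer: $\frac{1630561}{474} \approx 3440.0$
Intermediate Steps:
$v{\left(J,u \right)} = -4 + J$
$\frac{1}{150 + \left(-18\right)^{2}} + v{\left(20,-22 \right)} 215 = \frac{1}{150 + \left(-18\right)^{2}} + \left(-4 + 20\right) 215 = \frac{1}{150 + 324} + 16 \cdot 215 = \frac{1}{474} + 3440 = \frac{1630561}{474}$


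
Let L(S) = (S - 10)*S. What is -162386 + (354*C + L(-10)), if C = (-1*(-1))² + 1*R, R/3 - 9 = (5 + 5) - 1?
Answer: -142716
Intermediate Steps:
R = 54 (R = 27 + 3*((5 + 5) - 1) = 27 + 3*(10 - 1) = 27 + 3*9 = 27 + 27 = 54)
L(S) = S*(-10 + S) (L(S) = (-10 + S)*S = S*(-10 + S))
C = 55 (C = (-1*(-1))² + 1*54 = 1² + 54 = 1 + 54 = 55)
-162386 + (354*C + L(-10)) = -162386 + (354*55 - 10*(-10 - 10)) = -162386 + (19470 - 10*(-20)) = -162386 + (19470 + 200) = -162386 + 19670 = -142716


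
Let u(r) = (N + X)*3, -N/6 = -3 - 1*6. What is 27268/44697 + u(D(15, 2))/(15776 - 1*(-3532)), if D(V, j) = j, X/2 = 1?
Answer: 44499970/71917473 ≈ 0.61876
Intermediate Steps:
X = 2 (X = 2*1 = 2)
N = 54 (N = -6*(-3 - 1*6) = -6*(-3 - 6) = -6*(-9) = 54)
u(r) = 168 (u(r) = (54 + 2)*3 = 56*3 = 168)
27268/44697 + u(D(15, 2))/(15776 - 1*(-3532)) = 27268/44697 + 168/(15776 - 1*(-3532)) = 27268*(1/44697) + 168/(15776 + 3532) = 27268/44697 + 168/19308 = 27268/44697 + 168*(1/19308) = 27268/44697 + 14/1609 = 44499970/71917473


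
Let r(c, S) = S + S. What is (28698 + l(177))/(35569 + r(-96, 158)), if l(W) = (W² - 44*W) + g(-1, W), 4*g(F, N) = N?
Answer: 209133/143540 ≈ 1.4570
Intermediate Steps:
r(c, S) = 2*S
g(F, N) = N/4
l(W) = W² - 175*W/4 (l(W) = (W² - 44*W) + W/4 = W² - 175*W/4)
(28698 + l(177))/(35569 + r(-96, 158)) = (28698 + (¼)*177*(-175 + 4*177))/(35569 + 2*158) = (28698 + (¼)*177*(-175 + 708))/(35569 + 316) = (28698 + (¼)*177*533)/35885 = (28698 + 94341/4)*(1/35885) = (209133/4)*(1/35885) = 209133/143540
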